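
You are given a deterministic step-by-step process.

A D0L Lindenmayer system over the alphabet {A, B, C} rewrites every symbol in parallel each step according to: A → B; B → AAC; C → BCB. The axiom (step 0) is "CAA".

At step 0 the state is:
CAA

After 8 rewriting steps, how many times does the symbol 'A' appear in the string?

[0] CAA
[1] BCBBB
[2] AACBCBAACAACAAC
[3] BBBCBAACBCBAACBBBCBBBBCBBBBCB
[4] AACAACAACBCBAACBBBCBAACBCBAACBBBCBAACAACAACBCBAACAACAACAACBCBAACAACAACAACBCBAAC
[5] BBBCBBBBCBBBBCBAACBCBAACBBBCBAACAACAACBCBAACBBBCBAACBCBAAC…BBBCBBBBCBBBBCBAACBCBAACBBBCBBBBCBBBBCBBBBCBAACBCBAACBBBCB  (len 165)
[6] AACAACAACBCBAACAACAACAACBCBAACAACAACAACBCBAACBBBCBAACBCBAA…AACBCBAACAACAACAACBCBAACBBBCBAACBCBAACBBBCBAACAACAACBCBAAC  (len 423)
[7] BBBCBBBBCBBBBCBAACBCBAACBBBCBBBBCBBBBCBBBBCBAACBCBAACBBBCB…AACBCBAACBBBCBAACAACAACBCBAACBBBCBBBBCBBBBCBAACBCBAACBBBCB  (len 925)
[8] AACAACAACBCBAACAACAACAACBCBAACAACAACAACBCBAACBBBCBAACBCBAA…AACBCBAACAACAACAACBCBAACBBBCBAACBCBAACBBBCBAACAACAACBCBAAC  (len 2287)

860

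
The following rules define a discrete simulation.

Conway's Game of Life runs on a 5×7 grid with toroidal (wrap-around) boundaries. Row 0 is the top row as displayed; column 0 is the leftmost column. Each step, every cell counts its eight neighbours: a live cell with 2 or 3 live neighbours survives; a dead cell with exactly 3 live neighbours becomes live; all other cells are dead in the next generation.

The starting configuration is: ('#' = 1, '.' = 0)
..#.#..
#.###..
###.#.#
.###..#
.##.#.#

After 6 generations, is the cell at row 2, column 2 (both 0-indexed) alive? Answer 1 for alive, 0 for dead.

1

gen 0: ..#.#..
#.###..
###.#.#
.###..#
.##.#.#
gen 1: #...#..
#...#.#
....#.#
....#.#
....#..
gen 2: #..##.#
#..##.#
...##.#
...##..
...##..
gen 3: #.#...#
..#....
#.#...#
..#....
..#....
gen 4: ..##...
..##...
..##...
..##...
..##...
gen 5: .#..#..
.#..#..
.#..#..
.#..#..
.#..#..
gen 6: ######.
######.
######.
######.
######.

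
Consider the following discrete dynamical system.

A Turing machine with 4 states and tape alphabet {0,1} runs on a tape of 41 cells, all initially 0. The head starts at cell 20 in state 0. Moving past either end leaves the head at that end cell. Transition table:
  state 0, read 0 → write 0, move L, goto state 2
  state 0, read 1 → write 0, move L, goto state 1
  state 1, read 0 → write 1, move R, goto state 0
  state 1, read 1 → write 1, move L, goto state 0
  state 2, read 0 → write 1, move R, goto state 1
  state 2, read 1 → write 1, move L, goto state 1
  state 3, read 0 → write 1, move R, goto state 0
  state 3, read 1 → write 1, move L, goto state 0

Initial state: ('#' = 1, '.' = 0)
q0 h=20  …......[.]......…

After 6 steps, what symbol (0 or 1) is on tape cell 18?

0) q0 h=20  …......[.]......…
1) q2 h=19  …......[.]......…
2) q1 h=20  ….....#[.]......…
3) q0 h=21  …....##[.]......…
4) q2 h=20  ….....#[#]......…
5) q1 h=19  …......[#]#.....…
6) q0 h=18  …......[.]##....…

0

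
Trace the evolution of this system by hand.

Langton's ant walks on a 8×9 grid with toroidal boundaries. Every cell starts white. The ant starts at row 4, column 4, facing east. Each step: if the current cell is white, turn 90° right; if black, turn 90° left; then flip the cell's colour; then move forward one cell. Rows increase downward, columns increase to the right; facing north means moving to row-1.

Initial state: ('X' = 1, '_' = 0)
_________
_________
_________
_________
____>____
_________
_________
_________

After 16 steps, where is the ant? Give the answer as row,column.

0) _________
_________
_________
_________
____>____
_________
_________
_________
1) _________
_________
_________
_________
____X____
____v____
_________
_________
2) _________
_________
_________
_________
____X____
___<X____
_________
_________
3) _________
_________
_________
_________
___^X____
___XX____
_________
_________
4) _________
_________
_________
_________
___X>____
___XX____
_________
_________
5) _________
_________
_________
____^____
___X_____
___XX____
_________
_________
6) _________
_________
_________
____X>___
___X_____
___XX____
_________
_________
7) _________
_________
_________
____XX___
___X_v___
___XX____
_________
_________
8) _________
_________
_________
____XX___
___X<X___
___XX____
_________
_________
9) _________
_________
_________
____^X___
___XXX___
___XX____
_________
_________
10) _________
_________
_________
___<_X___
___XXX___
___XX____
_________
_________
11) _________
_________
___^_____
___X_X___
___XXX___
___XX____
_________
_________
12) _________
_________
___X>____
___X_X___
___XXX___
___XX____
_________
_________
13) _________
_________
___XX____
___XvX___
___XXX___
___XX____
_________
_________
14) _________
_________
___XX____
___<XX___
___XXX___
___XX____
_________
_________
15) _________
_________
___XX____
____XX___
___vXX___
___XX____
_________
_________
16) _________
_________
___XX____
____XX___
____>X___
___XX____
_________
_________

4,4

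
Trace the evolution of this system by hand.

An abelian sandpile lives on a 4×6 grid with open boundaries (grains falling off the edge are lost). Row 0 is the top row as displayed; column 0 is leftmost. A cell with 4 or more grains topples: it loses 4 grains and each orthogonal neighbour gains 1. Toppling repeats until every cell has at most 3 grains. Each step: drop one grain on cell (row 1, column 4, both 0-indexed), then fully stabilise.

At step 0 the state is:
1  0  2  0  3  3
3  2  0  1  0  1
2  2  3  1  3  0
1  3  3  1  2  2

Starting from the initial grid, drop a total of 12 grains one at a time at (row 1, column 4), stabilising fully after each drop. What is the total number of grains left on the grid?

[0] 1  0  2  0  3  3
3  2  0  1  0  1
2  2  3  1  3  0
1  3  3  1  2  2
[1] 1  0  2  0  3  3
3  2  0  1  1  1
2  2  3  1  3  0
1  3  3  1  2  2
[2] 1  0  2  0  3  3
3  2  0  1  2  1
2  2  3  1  3  0
1  3  3  1  2  2
[3] 1  0  2  0  3  3
3  2  0  1  3  1
2  2  3  1  3  0
1  3  3  1  2  2
[4] 1  0  2  1  1  0
3  2  0  2  2  3
2  2  3  2  0  1
1  3  3  1  3  2
[5] 1  0  2  1  1  0
3  2  0  2  3  3
2  2  3  2  0  1
1  3  3  1  3  2
[6] 1  0  2  1  2  1
3  2  0  3  1  0
2  2  3  2  1  2
1  3  3  1  3  2
[7] 1  0  2  1  2  1
3  2  0  3  2  0
2  2  3  2  1  2
1  3  3  1  3  2
[8] 1  0  2  1  2  1
3  2  0  3  3  0
2  2  3  2  1  2
1  3  3  1  3  2
[9] 1  0  2  2  3  1
3  2  1  0  1  1
2  2  3  3  2  2
1  3  3  1  3  2
[10] 1  0  2  2  3  1
3  2  1  0  2  1
2  2  3  3  2  2
1  3  3  1  3  2
[11] 1  0  2  2  3  1
3  2  1  0  3  1
2  2  3  3  2  2
1  3  3  1  3  2
[12] 1  0  2  3  0  2
3  2  1  1  1  2
2  2  3  3  3  2
1  3  3  1  3  2

46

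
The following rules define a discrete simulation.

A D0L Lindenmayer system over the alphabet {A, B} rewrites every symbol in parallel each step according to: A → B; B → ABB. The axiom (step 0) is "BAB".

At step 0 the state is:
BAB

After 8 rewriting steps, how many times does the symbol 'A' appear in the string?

985

[0] BAB
[1] ABBBABB
[2] BABBABBABBBABBABB
[3] ABBBABBABBBABBABBBABBABBABBBABBABBBABBABB
[4] BABBABBABBBABBABBBABBABBABBBABBABBBABBABBABBBABBABBBABBABBBABBABBABBBABBABBBABBABBABBBABBABBBABBABB
[5] ABBBABBABBBABBABBBABBABBABBBABBABBBABBABBABBBABBABBBABBABB…ABBBABBABBBABBABBBABBABBABBBABBABBBABBABBABBBABBABBBABBABB  (len 239)
[6] BABBABBABBBABBABBBABBABBABBBABBABBBABBABBABBBABBABBBABBABB…ABBBABBABBBABBABBBABBABBABBBABBABBBABBABBABBBABBABBBABBABB  (len 577)
[7] ABBBABBABBBABBABBBABBABBABBBABBABBBABBABBABBBABBABBBABBABB…ABBBABBABBBABBABBBABBABBABBBABBABBBABBABBABBBABBABBBABBABB  (len 1393)
[8] BABBABBABBBABBABBBABBABBABBBABBABBBABBABBABBBABBABBBABBABB…ABBBABBABBBABBABBBABBABBABBBABBABBBABBABBABBBABBABBBABBABB  (len 3363)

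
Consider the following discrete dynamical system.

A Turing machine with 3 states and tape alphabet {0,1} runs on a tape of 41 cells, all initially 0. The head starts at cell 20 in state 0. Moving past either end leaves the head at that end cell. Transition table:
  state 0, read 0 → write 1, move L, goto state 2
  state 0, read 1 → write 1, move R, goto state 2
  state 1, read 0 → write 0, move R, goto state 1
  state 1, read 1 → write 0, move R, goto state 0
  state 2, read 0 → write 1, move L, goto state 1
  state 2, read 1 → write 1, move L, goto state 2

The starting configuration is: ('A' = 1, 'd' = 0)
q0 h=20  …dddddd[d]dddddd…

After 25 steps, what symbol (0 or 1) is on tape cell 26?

step 0: q0 h=20  …dddddd[d]dddddd…
step 1: q2 h=19  …dddddd[d]Addddd…
step 2: q1 h=18  …dddddd[d]AAdddd…
step 3: q1 h=19  …dddddd[A]Addddd…
step 4: q0 h=20  …dddddd[A]dddddd…
step 5: q2 h=21  …dddddA[d]dddddd…
step 6: q1 h=20  …dddddd[A]Addddd…
step 7: q0 h=21  …dddddd[A]dddddd…
step 8: q2 h=22  …dddddA[d]dddddd…
step 9: q1 h=21  …dddddd[A]Addddd…
step 10: q0 h=22  …dddddd[A]dddddd…
step 11: q2 h=23  …dddddA[d]dddddd…
step 12: q1 h=22  …dddddd[A]Addddd…
step 13: q0 h=23  …dddddd[A]dddddd…
step 14: q2 h=24  …dddddA[d]dddddd…
step 15: q1 h=23  …dddddd[A]Addddd…
step 16: q0 h=24  …dddddd[A]dddddd…
step 17: q2 h=25  …dddddA[d]dddddd…
step 18: q1 h=24  …dddddd[A]Addddd…
step 19: q0 h=25  …dddddd[A]dddddd…
step 20: q2 h=26  …dddddA[d]dddddd…
step 21: q1 h=25  …dddddd[A]Addddd…
step 22: q0 h=26  …dddddd[A]dddddd…
step 23: q2 h=27  …dddddA[d]dddddd…
step 24: q1 h=26  …dddddd[A]Addddd…
step 25: q0 h=27  …dddddd[A]dddddd…

0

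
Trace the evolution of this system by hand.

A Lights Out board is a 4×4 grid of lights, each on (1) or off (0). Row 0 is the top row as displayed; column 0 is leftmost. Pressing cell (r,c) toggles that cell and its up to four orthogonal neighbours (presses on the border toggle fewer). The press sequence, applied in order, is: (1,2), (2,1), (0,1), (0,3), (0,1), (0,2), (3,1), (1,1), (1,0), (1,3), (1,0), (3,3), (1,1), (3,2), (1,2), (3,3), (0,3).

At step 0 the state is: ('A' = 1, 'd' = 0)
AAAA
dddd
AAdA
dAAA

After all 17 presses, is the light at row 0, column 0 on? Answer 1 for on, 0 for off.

1

[0] AAAA
dddd
AAdA
dAAA
[1] AAdA
dAAA
AAAA
dAAA
[2] AAdA
ddAA
dddA
ddAA
[3] ddAA
dAAA
dddA
ddAA
[4] dddd
dAAd
dddA
ddAA
[5] AAAd
ddAd
dddA
ddAA
[6] AddA
dddd
dddA
ddAA
[7] AddA
dddd
dAdA
AAdA
[8] AAdA
AAAd
dddA
AAdA
[9] dAdA
ddAd
AddA
AAdA
[10] dAdd
dddA
Addd
AAdA
[11] AAdd
AAdA
dddd
AAdA
[12] AAdd
AAdA
dddA
AAAd
[13] Addd
ddAA
dAdA
AAAd
[14] Addd
ddAA
dAAA
AddA
[15] AdAd
dAdd
dAdA
AddA
[16] AdAd
dAdd
dAdd
AdAd
[17] AddA
dAdA
dAdd
AdAd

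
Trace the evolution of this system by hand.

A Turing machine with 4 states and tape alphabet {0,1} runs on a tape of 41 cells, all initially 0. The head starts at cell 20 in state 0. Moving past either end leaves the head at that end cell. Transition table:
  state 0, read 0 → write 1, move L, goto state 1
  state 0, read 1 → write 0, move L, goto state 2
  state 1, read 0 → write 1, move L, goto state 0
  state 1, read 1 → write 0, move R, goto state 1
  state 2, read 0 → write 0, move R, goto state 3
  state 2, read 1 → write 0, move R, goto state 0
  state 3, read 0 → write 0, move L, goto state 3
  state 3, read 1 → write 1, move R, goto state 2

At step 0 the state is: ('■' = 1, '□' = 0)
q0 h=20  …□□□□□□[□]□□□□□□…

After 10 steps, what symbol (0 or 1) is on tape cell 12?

step 0: q0 h=20  …□□□□□□[□]□□□□□□…
step 1: q1 h=19  …□□□□□□[□]■□□□□□…
step 2: q0 h=18  …□□□□□□[□]■■□□□□…
step 3: q1 h=17  …□□□□□□[□]■■■□□□…
step 4: q0 h=16  …□□□□□□[□]■■■■□□…
step 5: q1 h=15  …□□□□□□[□]■■■■■□…
step 6: q0 h=14  …□□□□□□[□]■■■■■■…
step 7: q1 h=13  …□□□□□□[□]■■■■■■…
step 8: q0 h=12  …□□□□□□[□]■■■■■■…
step 9: q1 h=11  …□□□□□□[□]■■■■■■…
step 10: q0 h=10  …□□□□□□[□]■■■■■■…

1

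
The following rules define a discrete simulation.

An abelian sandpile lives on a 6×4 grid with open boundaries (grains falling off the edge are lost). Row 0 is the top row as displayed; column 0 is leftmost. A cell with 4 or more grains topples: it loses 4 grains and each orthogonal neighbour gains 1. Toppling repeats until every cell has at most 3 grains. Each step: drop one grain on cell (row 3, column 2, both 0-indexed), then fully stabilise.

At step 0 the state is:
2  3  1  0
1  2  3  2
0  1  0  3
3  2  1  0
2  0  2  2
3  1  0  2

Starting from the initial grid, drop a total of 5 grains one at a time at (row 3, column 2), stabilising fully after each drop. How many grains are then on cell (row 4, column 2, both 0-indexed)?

3

t=0: 2  3  1  0
1  2  3  2
0  1  0  3
3  2  1  0
2  0  2  2
3  1  0  2
t=1: 2  3  1  0
1  2  3  2
0  1  0  3
3  2  2  0
2  0  2  2
3  1  0  2
t=2: 2  3  1  0
1  2  3  2
0  1  0  3
3  2  3  0
2  0  2  2
3  1  0  2
t=3: 2  3  1  0
1  2  3  2
0  1  1  3
3  3  0  1
2  0  3  2
3  1  0  2
t=4: 2  3  1  0
1  2  3  2
0  1  1  3
3  3  1  1
2  0  3  2
3  1  0  2
t=5: 2  3  1  0
1  2  3  2
0  1  1  3
3  3  2  1
2  0  3  2
3  1  0  2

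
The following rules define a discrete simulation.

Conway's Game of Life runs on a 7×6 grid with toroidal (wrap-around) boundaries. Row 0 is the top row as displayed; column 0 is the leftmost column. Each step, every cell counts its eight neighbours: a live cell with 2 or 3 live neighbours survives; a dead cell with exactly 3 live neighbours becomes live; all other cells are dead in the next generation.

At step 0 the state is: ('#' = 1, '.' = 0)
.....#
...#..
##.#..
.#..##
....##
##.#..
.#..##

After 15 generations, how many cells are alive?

k=0  .....#
...#..
##.#..
.#..##
....##
##.#..
.#..##
k=1  #....#
#.#.#.
##.#.#
.###..
.###..
.###..
.##.##
k=2  ..#...
..###.
.....#
......
#...#.
......
....##
k=3  ..#..#
..###.
...##.
.....#
......
....#.
......
k=4  ..#.#.
..#..#
..#..#
....#.
......
......
......
k=5  ...#..
.##.##
...###
......
......
......
......
k=6  ..###.
#.#..#
#.##.#
....#.
......
......
......
k=7  .#####
#.....
#.##..
...###
......
......
...#..
k=8  ######
#.....
####..
..####
....#.
......
...#..
k=9  ######
......
#.....
#....#
....##
......
##.#.#
k=10  ...#..
..###.
#....#
#...#.
#...##
......
...#..
k=11  ......
..####
##....
.#..#.
#...#.
....##
......
k=12  ...##.
######
##....
.#....
#..##.
....##
......
k=13  ##....
......
...##.
.##..#
#..##.
...###
...#.#
k=14  #.....
......
..###.
###..#
##....
#.#...
..##.#
k=15  ......
...#..
#.####
....##
......
#.##.#
#.##.#

16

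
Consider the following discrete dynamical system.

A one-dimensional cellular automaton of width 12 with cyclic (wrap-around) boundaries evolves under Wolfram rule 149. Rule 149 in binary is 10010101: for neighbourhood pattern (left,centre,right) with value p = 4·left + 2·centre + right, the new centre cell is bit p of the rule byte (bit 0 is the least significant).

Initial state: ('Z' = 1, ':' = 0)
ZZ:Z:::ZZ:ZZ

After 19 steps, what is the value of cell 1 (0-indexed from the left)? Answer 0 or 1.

step 0: ZZ:Z:::ZZ:ZZ
step 1: Z::ZZZ:::::Z
step 2: :Z::Z:ZZZZ::
step 3: :ZZ:Z::ZZ:ZZ
step 4: ::::ZZ::::::
step 5: ZZZ:::ZZZZZZ
step 6: ZZ:ZZ::ZZZZZ
step 7: Z::::Z::ZZZZ
step 8: :ZZZ:ZZ::ZZZ
step 9: ::Z::::Z::Z:
step 10: Z:ZZZZ:ZZ:ZZ
step 11: :::ZZ::::::Z
step 12: ZZ:::ZZZZZ:Z
step 13: Z:ZZ::ZZZ:::
step 14: Z:::Z::Z:ZZ:
step 15: ZZZ:ZZ:Z::::
step 16: :Z:::::ZZZZ:
step 17: :ZZZZZ::ZZ:Z
step 18: ::ZZZ:Z::::Z
step 19: Z::Z::ZZZZ:Z

0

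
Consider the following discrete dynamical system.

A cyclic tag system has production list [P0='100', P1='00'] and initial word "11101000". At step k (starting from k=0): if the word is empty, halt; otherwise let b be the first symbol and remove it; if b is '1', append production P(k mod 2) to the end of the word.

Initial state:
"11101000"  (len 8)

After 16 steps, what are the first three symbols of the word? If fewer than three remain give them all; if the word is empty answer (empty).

step 0: "11101000"  (len 8)
step 1: "1101000100"  (len 10)
step 2: "10100010000"  (len 11)
step 3: "0100010000100"  (len 13)
step 4: "100010000100"  (len 12)
step 5: "00010000100100"  (len 14)
step 6: "0010000100100"  (len 13)
step 7: "010000100100"  (len 12)
step 8: "10000100100"  (len 11)
step 9: "0000100100100"  (len 13)
step 10: "000100100100"  (len 12)
step 11: "00100100100"  (len 11)
step 12: "0100100100"  (len 10)
step 13: "100100100"  (len 9)
step 14: "0010010000"  (len 10)
step 15: "010010000"  (len 9)
step 16: "10010000"  (len 8)

100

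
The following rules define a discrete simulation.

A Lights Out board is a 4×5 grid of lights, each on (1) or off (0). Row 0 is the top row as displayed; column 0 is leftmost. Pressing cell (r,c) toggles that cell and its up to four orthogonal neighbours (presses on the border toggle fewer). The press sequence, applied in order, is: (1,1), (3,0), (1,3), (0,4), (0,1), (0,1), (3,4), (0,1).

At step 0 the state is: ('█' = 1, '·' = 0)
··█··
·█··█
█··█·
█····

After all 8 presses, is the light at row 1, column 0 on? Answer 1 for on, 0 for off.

1

gen 0: ··█··
·█··█
█··█·
█····
gen 1: ·██··
█·█·█
██·█·
█····
gen 2: ·██··
█·█·█
·█·█·
·█···
gen 3: ·███·
█··█·
·█···
·█···
gen 4: ·██·█
█··██
·█···
·█···
gen 5: █···█
██·██
·█···
·█···
gen 6: ·██·█
█··██
·█···
·█···
gen 7: ·██·█
█··██
·█··█
·█·██
gen 8: █···█
██·██
·█··█
·█·██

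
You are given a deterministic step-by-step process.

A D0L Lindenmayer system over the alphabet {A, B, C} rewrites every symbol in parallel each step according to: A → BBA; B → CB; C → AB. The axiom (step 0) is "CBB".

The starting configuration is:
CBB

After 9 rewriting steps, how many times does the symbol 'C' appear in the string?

k=0  CBB
k=1  ABCBCB
k=2  BBACBABCBABCB
k=3  CBCBBBAABCBBBACBABCBBBACBABCB
k=4  ABCBABCBCBCBBBABBACBABCBCBCBBBAABCBBBACBABCBCBCBBBAABCBBBACBABCB
k=5  BBACBABCBBBACBABCBABCBABCBCBCBBBACBCBBBAABCBBBACBABCBABCBA…AABCBBBACBABCBABCBABCBCBCBBBABBACBABCBCBCBBBAABCBBBACBABCB  (len 141)
k=6  CBCBBBAABCBBBACBABCBCBCBBBAABCBBBACBABCBBBACBABCBBBACBABCB…AABCBBBACBABCBABCBABCBCBCBBBABBACBABCBCBCBBBAABCBBBACBABCB  (len 311)
k=7  ABCBABCBCBCBBBABBACBABCBCBCBBBAABCBBBACBABCBABCBABCBCBCBBB…AABCBBBACBABCBABCBABCBCBCBBBABBACBABCBCBCBBBAABCBBBACBABCB  (len 686)
k=8  BBACBABCBBBACBABCBABCBABCBCBCBBBACBCBBBAABCBBBACBABCBABCBA…AABCBBBACBABCBABCBABCBCBCBBBABBACBABCBCBCBBBAABCBBBACBABCB  (len 1513)
k=9  CBCBBBAABCBBBACBABCBCBCBBBAABCBBBACBABCBBBACBABCBBBACBABCB…AABCBBBACBABCBABCBABCBCBCBBBABBACBABCBCBCBBBAABCBBBACBABCB  (len 3337)

827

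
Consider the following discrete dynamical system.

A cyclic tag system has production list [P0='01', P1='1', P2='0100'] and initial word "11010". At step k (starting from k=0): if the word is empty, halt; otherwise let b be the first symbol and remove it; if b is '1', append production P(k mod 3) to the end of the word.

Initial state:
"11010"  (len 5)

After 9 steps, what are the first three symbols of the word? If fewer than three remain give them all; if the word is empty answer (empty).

[0] "11010"  (len 5)
[1] "101001"  (len 6)
[2] "010011"  (len 6)
[3] "10011"  (len 5)
[4] "001101"  (len 6)
[5] "01101"  (len 5)
[6] "1101"  (len 4)
[7] "10101"  (len 5)
[8] "01011"  (len 5)
[9] "1011"  (len 4)

101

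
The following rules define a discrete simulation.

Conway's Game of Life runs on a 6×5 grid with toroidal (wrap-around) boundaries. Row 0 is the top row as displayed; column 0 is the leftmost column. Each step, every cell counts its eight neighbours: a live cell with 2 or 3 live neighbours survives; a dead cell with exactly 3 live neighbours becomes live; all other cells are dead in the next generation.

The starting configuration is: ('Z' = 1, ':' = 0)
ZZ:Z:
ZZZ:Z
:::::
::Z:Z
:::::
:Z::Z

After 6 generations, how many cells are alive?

6

k=0  ZZ:Z:
ZZZ:Z
:::::
::Z:Z
:::::
:Z::Z
k=1  :::Z:
::ZZZ
::Z:Z
:::::
Z::Z:
:ZZ:Z
k=2  ZZ:::
::Z:Z
::Z:Z
:::ZZ
ZZZZZ
ZZZ:Z
k=3  :::::
::Z:Z
Z:Z:Z
:::::
:::::
:::::
k=4  :::::
ZZ::Z
ZZ::Z
:::::
:::::
:::::
k=5  Z::::
:Z::Z
:Z::Z
Z::::
:::::
:::::
k=6  Z::::
:Z::Z
:Z::Z
Z::::
:::::
:::::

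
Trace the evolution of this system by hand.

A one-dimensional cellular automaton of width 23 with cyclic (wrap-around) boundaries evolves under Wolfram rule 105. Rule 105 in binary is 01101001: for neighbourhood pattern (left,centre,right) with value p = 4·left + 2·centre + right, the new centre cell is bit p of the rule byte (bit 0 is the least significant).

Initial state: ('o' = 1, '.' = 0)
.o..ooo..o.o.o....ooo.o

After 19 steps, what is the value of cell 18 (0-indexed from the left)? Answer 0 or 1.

t=0: .o..ooo..o.o.o....ooo.o
t=1: o...o.o...o.o..oo.o.oo.
t=2: ..o..o..o..o...ooo.oooo
t=3: .............o.o.ooo..o
t=4: .ooooooooooo..o.oo.o...
t=5: .o.........o...oooo..oo
t=6: o..ooooooo...o.o..o..oo
t=7: o..o.....o.o..o......o.
t=8: .....ooo..o.....oooo..o
t=9: .ooo.o.o....ooo.o..o...
t=10: .o.oo.o..oo.o.oo.....oo
t=11: o.oooo...ooo.ooo.ooo.oo
t=12: ooo..o.o.o.ooo.ooo.ooo.
t=13: o.o...o.o.oo.ooo.ooo.oo
t=14: oo..o..o.ooooo.ooo.ooo.
t=15: oo......oo...ooo.ooo.oo
t=16: .o.oooo.oo.o.o.ooo.ooo.
t=17: ..oo..ooooo.o.oo.ooo.o.
t=18: o.oo..o...oo.ooooo.oo..
t=19: .ooo....o.oooo...oooo..

1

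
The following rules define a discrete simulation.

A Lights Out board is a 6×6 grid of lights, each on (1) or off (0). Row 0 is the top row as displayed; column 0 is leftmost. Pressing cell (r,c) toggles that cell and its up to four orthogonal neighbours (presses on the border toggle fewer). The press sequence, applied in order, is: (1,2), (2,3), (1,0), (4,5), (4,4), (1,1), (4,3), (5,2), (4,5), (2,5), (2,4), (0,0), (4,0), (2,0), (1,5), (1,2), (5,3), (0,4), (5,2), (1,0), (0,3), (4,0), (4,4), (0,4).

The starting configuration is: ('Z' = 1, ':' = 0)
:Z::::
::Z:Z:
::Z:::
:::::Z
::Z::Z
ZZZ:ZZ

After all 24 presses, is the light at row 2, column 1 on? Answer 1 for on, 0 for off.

gen 0: :Z::::
::Z:Z:
::Z:::
:::::Z
::Z::Z
ZZZ:ZZ
gen 1: :ZZ:::
:Z:ZZ:
::::::
:::::Z
::Z::Z
ZZZ:ZZ
gen 2: :ZZ:::
:Z::Z:
::ZZZ:
:::Z:Z
::Z::Z
ZZZ:ZZ
gen 3: ZZZ:::
Z:::Z:
Z:ZZZ:
:::Z:Z
::Z::Z
ZZZ:ZZ
gen 4: ZZZ:::
Z:::Z:
Z:ZZZ:
:::Z::
::Z:Z:
ZZZ:Z:
gen 5: ZZZ:::
Z:::Z:
Z:ZZZ:
:::ZZ:
::ZZ:Z
ZZZ:::
gen 6: Z:Z:::
:ZZ:Z:
ZZZZZ:
:::ZZ:
::ZZ:Z
ZZZ:::
gen 7: Z:Z:::
:ZZ:Z:
ZZZZZ:
::::Z:
::::ZZ
ZZZZ::
gen 8: Z:Z:::
:ZZ:Z:
ZZZZZ:
::::Z:
::Z:ZZ
Z:::::
gen 9: Z:Z:::
:ZZ:Z:
ZZZZZ:
::::ZZ
::Z:::
Z::::Z
gen 10: Z:Z:::
:ZZ:ZZ
ZZZZ:Z
::::Z:
::Z:::
Z::::Z
gen 11: Z:Z:::
:ZZ::Z
ZZZ:Z:
::::::
::Z:::
Z::::Z
gen 12: :ZZ:::
ZZZ::Z
ZZZ:Z:
::::::
::Z:::
Z::::Z
gen 13: :ZZ:::
ZZZ::Z
ZZZ:Z:
Z:::::
ZZZ:::
:::::Z
gen 14: :ZZ:::
:ZZ::Z
::Z:Z:
::::::
ZZZ:::
:::::Z
gen 15: :ZZ::Z
:ZZ:Z:
::Z:ZZ
::::::
ZZZ:::
:::::Z
gen 16: :Z:::Z
:::ZZ:
::::ZZ
::::::
ZZZ:::
:::::Z
gen 17: :Z:::Z
:::ZZ:
::::ZZ
::::::
ZZZZ::
::ZZZZ
gen 18: :Z:ZZ:
:::Z::
::::ZZ
::::::
ZZZZ::
::ZZZZ
gen 19: :Z:ZZ:
:::Z::
::::ZZ
::::::
ZZ:Z::
:Z::ZZ
gen 20: ZZ:ZZ:
ZZ:Z::
Z:::ZZ
::::::
ZZ:Z::
:Z::ZZ
gen 21: ZZZ:::
ZZ::::
Z:::ZZ
::::::
ZZ:Z::
:Z::ZZ
gen 22: ZZZ:::
ZZ::::
Z:::ZZ
Z:::::
:::Z::
ZZ::ZZ
gen 23: ZZZ:::
ZZ::::
Z:::ZZ
Z:::Z:
::::ZZ
ZZ:::Z
gen 24: ZZZZZZ
ZZ::Z:
Z:::ZZ
Z:::Z:
::::ZZ
ZZ:::Z

0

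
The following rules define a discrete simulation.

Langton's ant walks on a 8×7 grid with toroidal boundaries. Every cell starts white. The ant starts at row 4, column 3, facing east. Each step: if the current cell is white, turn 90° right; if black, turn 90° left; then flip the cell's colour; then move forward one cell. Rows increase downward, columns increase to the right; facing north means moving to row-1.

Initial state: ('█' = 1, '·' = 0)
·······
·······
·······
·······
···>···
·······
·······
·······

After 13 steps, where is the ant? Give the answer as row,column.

[0] ·······
·······
·······
·······
···>···
·······
·······
·······
[1] ·······
·······
·······
·······
···█···
···v···
·······
·······
[2] ·······
·······
·······
·······
···█···
··<█···
·······
·······
[3] ·······
·······
·······
·······
··^█···
··██···
·······
·······
[4] ·······
·······
·······
·······
··█>···
··██···
·······
·······
[5] ·······
·······
·······
···^···
··█····
··██···
·······
·······
[6] ·······
·······
·······
···█>··
··█····
··██···
·······
·······
[7] ·······
·······
·······
···██··
··█·v··
··██···
·······
·······
[8] ·······
·······
·······
···██··
··█<█··
··██···
·······
·······
[9] ·······
·······
·······
···^█··
··███··
··██···
·······
·······
[10] ·······
·······
·······
··<·█··
··███··
··██···
·······
·······
[11] ·······
·······
··^····
··█·█··
··███··
··██···
·······
·······
[12] ·······
·······
··█>···
··█·█··
··███··
··██···
·······
·······
[13] ·······
·······
··██···
··█v█··
··███··
··██···
·······
·······

3,3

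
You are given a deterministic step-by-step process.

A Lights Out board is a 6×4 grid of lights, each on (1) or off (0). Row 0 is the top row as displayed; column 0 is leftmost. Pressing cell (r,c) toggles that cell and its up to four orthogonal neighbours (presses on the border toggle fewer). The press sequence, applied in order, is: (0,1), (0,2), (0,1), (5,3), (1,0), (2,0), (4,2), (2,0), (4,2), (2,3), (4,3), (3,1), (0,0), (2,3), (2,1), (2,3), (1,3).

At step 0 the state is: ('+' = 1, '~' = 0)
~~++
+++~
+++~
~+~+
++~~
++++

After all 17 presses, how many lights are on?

16

k=0  ~~++
+++~
+++~
~+~+
++~~
++++
k=1  ++~+
+~+~
+++~
~+~+
++~~
++++
k=2  +~+~
+~~~
+++~
~+~+
++~~
++++
k=3  ~+~~
++~~
+++~
~+~+
++~~
++++
k=4  ~+~~
++~~
+++~
~+~+
++~+
++~~
k=5  ++~~
~~~~
~++~
~+~+
++~+
++~~
k=6  ++~~
+~~~
+~+~
++~+
++~+
++~~
k=7  ++~~
+~~~
+~+~
++++
+~+~
+++~
k=8  ++~~
~~~~
~++~
~+++
+~+~
+++~
k=9  ++~~
~~~~
~++~
~+~+
++~+
++~~
k=10  ++~~
~~~+
~+~+
~+~~
++~+
++~~
k=11  ++~~
~~~+
~+~+
~+~+
+++~
++~+
k=12  ++~~
~~~+
~~~+
+~++
+~+~
++~+
k=13  ~~~~
+~~+
~~~+
+~++
+~+~
++~+
k=14  ~~~~
+~~~
~~+~
+~+~
+~+~
++~+
k=15  ~~~~
++~~
++~~
+++~
+~+~
++~+
k=16  ~~~~
++~+
++++
++++
+~+~
++~+
k=17  ~~~+
+++~
+++~
++++
+~+~
++~+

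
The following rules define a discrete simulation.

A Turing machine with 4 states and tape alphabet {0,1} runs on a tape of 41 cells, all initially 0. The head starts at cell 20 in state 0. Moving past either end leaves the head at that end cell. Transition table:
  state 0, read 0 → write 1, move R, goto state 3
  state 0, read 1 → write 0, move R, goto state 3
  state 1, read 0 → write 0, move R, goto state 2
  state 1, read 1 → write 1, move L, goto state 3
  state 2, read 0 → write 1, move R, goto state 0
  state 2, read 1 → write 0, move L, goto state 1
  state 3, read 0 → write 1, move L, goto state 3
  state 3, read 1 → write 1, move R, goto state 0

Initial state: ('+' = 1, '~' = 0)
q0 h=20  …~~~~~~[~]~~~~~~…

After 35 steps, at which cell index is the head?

31

step 0: q0 h=20  …~~~~~~[~]~~~~~~…
step 1: q3 h=21  …~~~~~+[~]~~~~~~…
step 2: q3 h=20  …~~~~~~[+]+~~~~~…
step 3: q0 h=21  …~~~~~+[+]~~~~~~…
step 4: q3 h=22  …~~~~+~[~]~~~~~~…
step 5: q3 h=21  …~~~~~+[~]+~~~~~…
step 6: q3 h=20  …~~~~~~[+]++~~~~…
step 7: q0 h=21  …~~~~~+[+]+~~~~~…
step 8: q3 h=22  …~~~~+~[+]~~~~~~…
step 9: q0 h=23  …~~~+~+[~]~~~~~~…
step 10: q3 h=24  …~~+~++[~]~~~~~~…
step 11: q3 h=23  …~~~+~+[+]+~~~~~…
step 12: q0 h=24  …~~+~++[+]~~~~~~…
step 13: q3 h=25  …~+~++~[~]~~~~~~…
step 14: q3 h=24  …~~+~++[~]+~~~~~…
step 15: q3 h=23  …~~~+~+[+]++~~~~…
step 16: q0 h=24  …~~+~++[+]+~~~~~…
step 17: q3 h=25  …~+~++~[+]~~~~~~…
step 18: q0 h=26  …+~++~+[~]~~~~~~…
step 19: q3 h=27  …~++~++[~]~~~~~~…
step 20: q3 h=26  …+~++~+[+]+~~~~~…
step 21: q0 h=27  …~++~++[+]~~~~~~…
step 22: q3 h=28  …++~++~[~]~~~~~~…
step 23: q3 h=27  …~++~++[~]+~~~~~…
step 24: q3 h=26  …+~++~+[+]++~~~~…
step 25: q0 h=27  …~++~++[+]+~~~~~…
step 26: q3 h=28  …++~++~[+]~~~~~~…
step 27: q0 h=29  …+~++~+[~]~~~~~~…
step 28: q3 h=30  …~++~++[~]~~~~~~…
step 29: q3 h=29  …+~++~+[+]+~~~~~…
step 30: q0 h=30  …~++~++[+]~~~~~~…
step 31: q3 h=31  …++~++~[~]~~~~~~…
step 32: q3 h=30  …~++~++[~]+~~~~~…
step 33: q3 h=29  …+~++~+[+]++~~~~…
step 34: q0 h=30  …~++~++[+]+~~~~~…
step 35: q3 h=31  …++~++~[+]~~~~~~…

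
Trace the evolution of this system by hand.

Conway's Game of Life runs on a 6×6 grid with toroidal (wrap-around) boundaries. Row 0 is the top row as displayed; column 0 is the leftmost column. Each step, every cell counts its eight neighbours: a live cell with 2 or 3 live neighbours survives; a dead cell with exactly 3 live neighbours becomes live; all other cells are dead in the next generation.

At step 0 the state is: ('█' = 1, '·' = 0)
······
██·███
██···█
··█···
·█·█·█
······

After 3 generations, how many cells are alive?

k=0  ······
██·███
██···█
··█···
·█·█·█
······
k=1  █···██
·██·█·
···█··
··█·██
··█···
······
k=2  ██·███
███·█·
·█···█
··█·█·
···█··
·····█
k=3  ···█··
······
····██
··███·
···██·
··██·█

11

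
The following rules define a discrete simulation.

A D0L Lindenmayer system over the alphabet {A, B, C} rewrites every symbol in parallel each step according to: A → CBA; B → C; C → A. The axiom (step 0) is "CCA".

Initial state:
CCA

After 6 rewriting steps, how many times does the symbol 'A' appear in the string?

50

0) CCA
1) AACBA
2) CBACBAACCBA
3) ACCBAACCBACBAAACCBA
4) CBAAACCBACBAAACCBAACCBACBACBAAACCBA
5) ACCBACBACBAAACCBAACCBACBACBAAACCBACBAAACCBAACCBAACCBACBACBAAACCBA
6) CBAAACCBAACCBAACCBACBACBAAACCBACBAAACCBAACCBAACCBACBACBAAACCBAACCBACBACBAAACCBACBAAACCBACBAAACCBAACCBAACCBACBACBAAACCBA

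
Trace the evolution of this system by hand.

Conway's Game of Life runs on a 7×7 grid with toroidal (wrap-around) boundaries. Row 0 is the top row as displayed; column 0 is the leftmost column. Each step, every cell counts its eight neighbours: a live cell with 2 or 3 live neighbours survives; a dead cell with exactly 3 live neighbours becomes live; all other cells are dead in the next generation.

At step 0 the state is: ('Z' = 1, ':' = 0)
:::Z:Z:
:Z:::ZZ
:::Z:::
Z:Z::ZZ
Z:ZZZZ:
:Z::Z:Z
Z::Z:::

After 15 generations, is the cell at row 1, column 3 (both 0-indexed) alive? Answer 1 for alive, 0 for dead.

[0] :::Z:Z:
:Z:::ZZ
:::Z:::
Z:Z::ZZ
Z:ZZZZ:
:Z::Z:Z
Z::Z:::
[1] Z:Z::Z:
::Z::ZZ
:ZZ:Z::
Z:Z::Z:
::Z::::
:Z::::Z
Z:ZZ:ZZ
[2] Z:Z::::
Z:Z:ZZZ
Z:Z:Z::
::Z::::
Z:Z:::Z
:Z:Z:ZZ
::ZZZZ:
[3] Z:Z::::
Z:Z:ZZ:
Z:Z:Z::
Z:Z:::Z
Z:ZZ:ZZ
:Z:::::
Z::::Z:
[4] Z::ZZZ:
Z:Z:ZZ:
Z:Z:Z::
::Z:Z::
::ZZ:Z:
:ZZ:ZZ:
Z:::::Z
[5] Z::Z:::
Z:Z::::
::Z:Z:Z
::Z:ZZ:
:::::Z:
ZZZ:ZZ:
Z:Z::::
[6] Z:ZZ::Z
Z:Z:::Z
::Z:Z:Z
::::Z:Z
::Z::::
Z:ZZZZ:
Z:Z:Z::
[7] ::Z::Z:
::Z::::
:Z::::Z
:::::::
:ZZ:::Z
::Z:ZZZ
Z::::::
[8] :Z:::::
:ZZ::::
:::::::
:ZZ::::
ZZZZ::Z
::ZZ:ZZ
:Z:ZZ::
[9] ZZ:Z:::
:ZZ::::
:::::::
:::Z:::
::::ZZZ
:::::ZZ
ZZ:ZZZ:
[10] :::Z::Z
ZZZ::::
::Z::::
::::ZZ:
::::Z:Z
:::Z:::
:Z:Z:Z:
[11] :::ZZ:Z
ZZZZ:::
::ZZ:::
:::ZZZ:
:::ZZ::
::ZZ:Z:
:::Z:::
[12] ZZ::Z::
ZZ:::::
:::::::
:::::Z:
:::::::
::Z::::
:::::Z:
[13] ZZ::::Z
ZZ:::::
:::::::
:::::::
:::::::
:::::::
:Z:::::
[14] ::Z:::Z
:Z::::Z
:::::::
:::::::
:::::::
:::::::
:Z:::::
[15] :ZZ::::
Z::::::
:::::::
:::::::
:::::::
:::::::
:::::::

0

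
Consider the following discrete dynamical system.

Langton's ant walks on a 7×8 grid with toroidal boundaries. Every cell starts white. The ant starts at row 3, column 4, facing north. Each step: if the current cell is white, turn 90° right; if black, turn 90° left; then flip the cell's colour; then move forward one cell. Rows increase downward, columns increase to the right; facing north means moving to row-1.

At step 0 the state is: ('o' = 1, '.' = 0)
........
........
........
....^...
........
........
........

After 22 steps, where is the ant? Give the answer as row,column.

k=0  ........
........
........
....^...
........
........
........
k=1  ........
........
........
....o>..
........
........
........
k=2  ........
........
........
....oo..
.....v..
........
........
k=3  ........
........
........
....oo..
....<o..
........
........
k=4  ........
........
........
....^o..
....oo..
........
........
k=5  ........
........
........
...<.o..
....oo..
........
........
k=6  ........
........
...^....
...o.o..
....oo..
........
........
k=7  ........
........
...o>...
...o.o..
....oo..
........
........
k=8  ........
........
...oo...
...ovo..
....oo..
........
........
k=9  ........
........
...oo...
...<oo..
....oo..
........
........
k=10  ........
........
...oo...
....oo..
...voo..
........
........
k=11  ........
........
...oo...
....oo..
..<ooo..
........
........
k=12  ........
........
...oo...
..^.oo..
..oooo..
........
........
k=13  ........
........
...oo...
..o>oo..
..oooo..
........
........
k=14  ........
........
...oo...
..oooo..
..ovoo..
........
........
k=15  ........
........
...oo...
..oooo..
..o.>o..
........
........
k=16  ........
........
...oo...
..oo^o..
..o..o..
........
........
k=17  ........
........
...oo...
..o<.o..
..o..o..
........
........
k=18  ........
........
...oo...
..o..o..
..ov.o..
........
........
k=19  ........
........
...oo...
..o..o..
..<o.o..
........
........
k=20  ........
........
...oo...
..o..o..
...o.o..
..v.....
........
k=21  ........
........
...oo...
..o..o..
...o.o..
.<o.....
........
k=22  ........
........
...oo...
..o..o..
.^.o.o..
.oo.....
........

4,1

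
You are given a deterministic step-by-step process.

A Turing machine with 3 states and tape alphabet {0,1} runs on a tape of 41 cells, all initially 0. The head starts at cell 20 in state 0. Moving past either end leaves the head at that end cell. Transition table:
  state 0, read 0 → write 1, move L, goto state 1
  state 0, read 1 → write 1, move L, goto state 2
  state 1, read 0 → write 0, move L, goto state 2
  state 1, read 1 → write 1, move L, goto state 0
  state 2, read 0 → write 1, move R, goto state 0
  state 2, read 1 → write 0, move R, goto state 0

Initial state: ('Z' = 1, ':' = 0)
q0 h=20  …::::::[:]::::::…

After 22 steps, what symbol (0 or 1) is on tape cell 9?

gen 0: q0 h=20  …::::::[:]::::::…
gen 1: q1 h=19  …::::::[:]Z:::::…
gen 2: q2 h=18  …::::::[:]:Z::::…
gen 3: q0 h=19  …:::::Z[:]Z:::::…
gen 4: q1 h=18  …::::::[Z]ZZ::::…
gen 5: q0 h=17  …::::::[:]ZZZ:::…
gen 6: q1 h=16  …::::::[:]ZZZZ::…
gen 7: q2 h=15  …::::::[:]:ZZZZ:…
gen 8: q0 h=16  …:::::Z[:]ZZZZ::…
gen 9: q1 h=15  …::::::[Z]ZZZZZ:…
gen 10: q0 h=14  …::::::[:]ZZZZZZ…
gen 11: q1 h=13  …::::::[:]ZZZZZZ…
gen 12: q2 h=12  …::::::[:]:ZZZZZ…
gen 13: q0 h=13  …:::::Z[:]ZZZZZZ…
gen 14: q1 h=12  …::::::[Z]ZZZZZZ…
gen 15: q0 h=11  …::::::[:]ZZZZZZ…
gen 16: q1 h=10  …::::::[:]ZZZZZZ…
gen 17: q2 h= 9  …::::::[:]:ZZZZZ…
gen 18: q0 h=10  …:::::Z[:]ZZZZZZ…
gen 19: q1 h= 9  …::::::[Z]ZZZZZZ…
gen 20: q0 h= 8  …::::::[:]ZZZZZZ…
gen 21: q1 h= 7  …::::::[:]ZZZZZZ…
gen 22: q2 h= 6  |::::::[:]:ZZZZZ…

1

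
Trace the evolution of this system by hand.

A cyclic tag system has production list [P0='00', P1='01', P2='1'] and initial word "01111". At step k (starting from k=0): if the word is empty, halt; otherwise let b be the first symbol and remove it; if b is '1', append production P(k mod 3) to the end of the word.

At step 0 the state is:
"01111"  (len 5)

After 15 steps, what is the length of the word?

t=0: "01111"  (len 5)
t=1: "1111"  (len 4)
t=2: "11101"  (len 5)
t=3: "11011"  (len 5)
t=4: "101100"  (len 6)
t=5: "0110001"  (len 7)
t=6: "110001"  (len 6)
t=7: "1000100"  (len 7)
t=8: "00010001"  (len 8)
t=9: "0010001"  (len 7)
t=10: "010001"  (len 6)
t=11: "10001"  (len 5)
t=12: "00011"  (len 5)
t=13: "0011"  (len 4)
t=14: "011"  (len 3)
t=15: "11"  (len 2)

2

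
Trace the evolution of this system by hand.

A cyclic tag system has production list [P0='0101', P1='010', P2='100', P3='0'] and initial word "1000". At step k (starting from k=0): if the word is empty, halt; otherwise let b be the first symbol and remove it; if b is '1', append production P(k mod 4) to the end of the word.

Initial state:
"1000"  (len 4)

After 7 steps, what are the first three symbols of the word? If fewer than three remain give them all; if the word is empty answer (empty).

0) "1000"  (len 4)
1) "0000101"  (len 7)
2) "000101"  (len 6)
3) "00101"  (len 5)
4) "0101"  (len 4)
5) "101"  (len 3)
6) "01010"  (len 5)
7) "1010"  (len 4)

101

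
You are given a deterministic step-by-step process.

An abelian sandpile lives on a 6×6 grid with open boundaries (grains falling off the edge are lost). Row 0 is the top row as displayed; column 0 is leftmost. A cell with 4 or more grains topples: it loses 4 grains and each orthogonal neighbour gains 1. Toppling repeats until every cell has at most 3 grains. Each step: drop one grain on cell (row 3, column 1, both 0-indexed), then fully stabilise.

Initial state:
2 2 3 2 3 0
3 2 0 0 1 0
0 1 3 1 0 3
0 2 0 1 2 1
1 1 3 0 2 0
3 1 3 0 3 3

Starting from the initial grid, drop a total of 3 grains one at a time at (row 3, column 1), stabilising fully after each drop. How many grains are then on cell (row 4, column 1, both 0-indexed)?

gen 0: 2 2 3 2 3 0
3 2 0 0 1 0
0 1 3 1 0 3
0 2 0 1 2 1
1 1 3 0 2 0
3 1 3 0 3 3
gen 1: 2 2 3 2 3 0
3 2 0 0 1 0
0 1 3 1 0 3
0 3 0 1 2 1
1 1 3 0 2 0
3 1 3 0 3 3
gen 2: 2 2 3 2 3 0
3 2 0 0 1 0
0 2 3 1 0 3
1 0 1 1 2 1
1 2 3 0 2 0
3 1 3 0 3 3
gen 3: 2 2 3 2 3 0
3 2 0 0 1 0
0 2 3 1 0 3
1 1 1 1 2 1
1 2 3 0 2 0
3 1 3 0 3 3

2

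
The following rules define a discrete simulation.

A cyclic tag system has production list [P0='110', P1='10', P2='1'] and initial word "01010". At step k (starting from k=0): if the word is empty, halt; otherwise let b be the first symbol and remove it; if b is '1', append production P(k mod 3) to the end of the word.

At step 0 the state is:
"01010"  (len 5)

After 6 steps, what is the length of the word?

t=0: "01010"  (len 5)
t=1: "1010"  (len 4)
t=2: "01010"  (len 5)
t=3: "1010"  (len 4)
t=4: "010110"  (len 6)
t=5: "10110"  (len 5)
t=6: "01101"  (len 5)

5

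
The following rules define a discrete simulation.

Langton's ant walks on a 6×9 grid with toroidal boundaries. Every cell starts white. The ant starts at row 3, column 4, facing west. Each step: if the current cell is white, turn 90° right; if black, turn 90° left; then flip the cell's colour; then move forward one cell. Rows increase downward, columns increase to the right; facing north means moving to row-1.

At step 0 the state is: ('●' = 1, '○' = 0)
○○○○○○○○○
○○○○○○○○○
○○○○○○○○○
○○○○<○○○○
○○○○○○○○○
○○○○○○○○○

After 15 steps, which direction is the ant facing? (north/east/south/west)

north

k=0  ○○○○○○○○○
○○○○○○○○○
○○○○○○○○○
○○○○<○○○○
○○○○○○○○○
○○○○○○○○○
k=1  ○○○○○○○○○
○○○○○○○○○
○○○○^○○○○
○○○○●○○○○
○○○○○○○○○
○○○○○○○○○
k=2  ○○○○○○○○○
○○○○○○○○○
○○○○●>○○○
○○○○●○○○○
○○○○○○○○○
○○○○○○○○○
k=3  ○○○○○○○○○
○○○○○○○○○
○○○○●●○○○
○○○○●v○○○
○○○○○○○○○
○○○○○○○○○
k=4  ○○○○○○○○○
○○○○○○○○○
○○○○●●○○○
○○○○<●○○○
○○○○○○○○○
○○○○○○○○○
k=5  ○○○○○○○○○
○○○○○○○○○
○○○○●●○○○
○○○○○●○○○
○○○○v○○○○
○○○○○○○○○
k=6  ○○○○○○○○○
○○○○○○○○○
○○○○●●○○○
○○○○○●○○○
○○○<●○○○○
○○○○○○○○○
k=7  ○○○○○○○○○
○○○○○○○○○
○○○○●●○○○
○○○^○●○○○
○○○●●○○○○
○○○○○○○○○
k=8  ○○○○○○○○○
○○○○○○○○○
○○○○●●○○○
○○○●>●○○○
○○○●●○○○○
○○○○○○○○○
k=9  ○○○○○○○○○
○○○○○○○○○
○○○○●●○○○
○○○●●●○○○
○○○●v○○○○
○○○○○○○○○
k=10  ○○○○○○○○○
○○○○○○○○○
○○○○●●○○○
○○○●●●○○○
○○○●○>○○○
○○○○○○○○○
k=11  ○○○○○○○○○
○○○○○○○○○
○○○○●●○○○
○○○●●●○○○
○○○●○●○○○
○○○○○v○○○
k=12  ○○○○○○○○○
○○○○○○○○○
○○○○●●○○○
○○○●●●○○○
○○○●○●○○○
○○○○<●○○○
k=13  ○○○○○○○○○
○○○○○○○○○
○○○○●●○○○
○○○●●●○○○
○○○●^●○○○
○○○○●●○○○
k=14  ○○○○○○○○○
○○○○○○○○○
○○○○●●○○○
○○○●●●○○○
○○○●●>○○○
○○○○●●○○○
k=15  ○○○○○○○○○
○○○○○○○○○
○○○○●●○○○
○○○●●^○○○
○○○●●○○○○
○○○○●●○○○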